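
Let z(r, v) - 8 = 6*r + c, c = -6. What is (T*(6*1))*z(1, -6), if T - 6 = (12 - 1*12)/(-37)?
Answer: 288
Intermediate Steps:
T = 6 (T = 6 + (12 - 1*12)/(-37) = 6 + (12 - 12)*(-1/37) = 6 + 0*(-1/37) = 6 + 0 = 6)
z(r, v) = 2 + 6*r (z(r, v) = 8 + (6*r - 6) = 8 + (-6 + 6*r) = 2 + 6*r)
(T*(6*1))*z(1, -6) = (6*(6*1))*(2 + 6*1) = (6*6)*(2 + 6) = 36*8 = 288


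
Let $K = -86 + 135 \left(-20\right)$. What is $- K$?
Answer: $2786$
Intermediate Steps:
$K = -2786$ ($K = -86 - 2700 = -2786$)
$- K = \left(-1\right) \left(-2786\right) = 2786$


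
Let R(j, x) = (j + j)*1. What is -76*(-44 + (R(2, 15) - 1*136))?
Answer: 13376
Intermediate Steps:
R(j, x) = 2*j (R(j, x) = (2*j)*1 = 2*j)
-76*(-44 + (R(2, 15) - 1*136)) = -76*(-44 + (2*2 - 1*136)) = -76*(-44 + (4 - 136)) = -76*(-44 - 132) = -76*(-176) = 13376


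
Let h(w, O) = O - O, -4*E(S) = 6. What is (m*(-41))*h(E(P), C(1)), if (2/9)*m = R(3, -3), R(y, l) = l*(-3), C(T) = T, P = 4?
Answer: 0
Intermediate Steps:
E(S) = -3/2 (E(S) = -¼*6 = -3/2)
R(y, l) = -3*l
h(w, O) = 0
m = 81/2 (m = 9*(-3*(-3))/2 = (9/2)*9 = 81/2 ≈ 40.500)
(m*(-41))*h(E(P), C(1)) = ((81/2)*(-41))*0 = -3321/2*0 = 0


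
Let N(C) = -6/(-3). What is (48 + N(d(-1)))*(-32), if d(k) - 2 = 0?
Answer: -1600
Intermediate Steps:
d(k) = 2 (d(k) = 2 + 0 = 2)
N(C) = 2 (N(C) = -6*(-1/3) = 2)
(48 + N(d(-1)))*(-32) = (48 + 2)*(-32) = 50*(-32) = -1600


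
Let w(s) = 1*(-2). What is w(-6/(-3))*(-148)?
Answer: 296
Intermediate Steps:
w(s) = -2
w(-6/(-3))*(-148) = -2*(-148) = 296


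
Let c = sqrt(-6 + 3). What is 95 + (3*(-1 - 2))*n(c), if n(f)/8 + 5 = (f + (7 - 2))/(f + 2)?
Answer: 2249/7 + 216*I*sqrt(3)/7 ≈ 321.29 + 53.446*I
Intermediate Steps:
c = I*sqrt(3) (c = sqrt(-3) = I*sqrt(3) ≈ 1.732*I)
n(f) = -40 + 8*(5 + f)/(2 + f) (n(f) = -40 + 8*((f + (7 - 2))/(f + 2)) = -40 + 8*((f + 5)/(2 + f)) = -40 + 8*((5 + f)/(2 + f)) = -40 + 8*(5 + f)/(2 + f))
95 + (3*(-1 - 2))*n(c) = 95 + (3*(-1 - 2))*(8*(-5 - 4*I*sqrt(3))/(2 + I*sqrt(3))) = 95 + (3*(-3))*(8*(-5 - 4*I*sqrt(3))/(2 + I*sqrt(3))) = 95 - 72*(-5 - 4*I*sqrt(3))/(2 + I*sqrt(3))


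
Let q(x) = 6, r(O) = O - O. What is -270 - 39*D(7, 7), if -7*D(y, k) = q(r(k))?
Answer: -1656/7 ≈ -236.57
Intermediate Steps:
r(O) = 0
D(y, k) = -6/7 (D(y, k) = -1/7*6 = -6/7)
-270 - 39*D(7, 7) = -270 - 39*(-6/7) = -270 + 234/7 = -1656/7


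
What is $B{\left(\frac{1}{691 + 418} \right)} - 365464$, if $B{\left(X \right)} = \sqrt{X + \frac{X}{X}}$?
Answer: $-365464 + \frac{\sqrt{1230990}}{1109} \approx -3.6546 \cdot 10^{5}$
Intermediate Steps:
$B{\left(X \right)} = \sqrt{1 + X}$ ($B{\left(X \right)} = \sqrt{X + 1} = \sqrt{1 + X}$)
$B{\left(\frac{1}{691 + 418} \right)} - 365464 = \sqrt{1 + \frac{1}{691 + 418}} - 365464 = \sqrt{1 + \frac{1}{1109}} - 365464 = \sqrt{\frac{1110}{1109}} - 365464 = \frac{\sqrt{1230990}}{1109} - 365464 = -365464 + \frac{\sqrt{1230990}}{1109}$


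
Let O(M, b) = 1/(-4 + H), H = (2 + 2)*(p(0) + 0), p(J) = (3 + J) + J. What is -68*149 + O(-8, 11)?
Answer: -81055/8 ≈ -10132.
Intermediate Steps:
p(J) = 3 + 2*J
H = 12 (H = (2 + 2)*((3 + 2*0) + 0) = 4*((3 + 0) + 0) = 4*(3 + 0) = 4*3 = 12)
O(M, b) = ⅛ (O(M, b) = 1/(-4 + 12) = 1/8 = ⅛)
-68*149 + O(-8, 11) = -68*149 + ⅛ = -10132 + ⅛ = -81055/8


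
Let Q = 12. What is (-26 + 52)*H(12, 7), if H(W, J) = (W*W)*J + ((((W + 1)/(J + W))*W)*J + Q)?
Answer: 532272/19 ≈ 28014.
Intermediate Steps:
H(W, J) = 12 + J*W² + J*W*(1 + W)/(J + W) (H(W, J) = (W*W)*J + ((((W + 1)/(J + W))*W)*J + 12) = W²*J + ((((1 + W)/(J + W))*W)*J + 12) = J*W² + ((((1 + W)/(J + W))*W)*J + 12) = J*W² + ((W*(1 + W)/(J + W))*J + 12) = J*W² + (J*W*(1 + W)/(J + W) + 12) = J*W² + (12 + J*W*(1 + W)/(J + W)) = 12 + J*W² + J*W*(1 + W)/(J + W))
(-26 + 52)*H(12, 7) = (-26 + 52)*((12*7 + 12*12 + 7*12 + 7*12² + 7*12³ + 7²*12²)/(7 + 12)) = 26*((84 + 144 + 84 + 7*144 + 7*1728 + 49*144)/19) = 26*((84 + 144 + 84 + 1008 + 12096 + 7056)/19) = 26*((1/19)*20472) = 26*(20472/19) = 532272/19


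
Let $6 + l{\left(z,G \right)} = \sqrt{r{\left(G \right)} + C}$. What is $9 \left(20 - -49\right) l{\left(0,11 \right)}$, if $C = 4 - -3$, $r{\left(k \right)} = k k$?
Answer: $-3726 + 4968 \sqrt{2} \approx 3299.8$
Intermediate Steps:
$r{\left(k \right)} = k^{2}$
$C = 7$ ($C = 4 + 3 = 7$)
$l{\left(z,G \right)} = -6 + \sqrt{7 + G^{2}}$ ($l{\left(z,G \right)} = -6 + \sqrt{G^{2} + 7} = -6 + \sqrt{7 + G^{2}}$)
$9 \left(20 - -49\right) l{\left(0,11 \right)} = 9 \left(20 - -49\right) \left(-6 + \sqrt{7 + 11^{2}}\right) = 9 \left(20 + 49\right) \left(-6 + \sqrt{7 + 121}\right) = 9 \cdot 69 \left(-6 + \sqrt{128}\right) = 621 \left(-6 + 8 \sqrt{2}\right) = -3726 + 4968 \sqrt{2}$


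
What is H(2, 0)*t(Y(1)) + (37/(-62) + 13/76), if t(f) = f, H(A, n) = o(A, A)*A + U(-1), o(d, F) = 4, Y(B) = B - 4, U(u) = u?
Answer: -50479/2356 ≈ -21.426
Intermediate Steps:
Y(B) = -4 + B
H(A, n) = -1 + 4*A (H(A, n) = 4*A - 1 = -1 + 4*A)
H(2, 0)*t(Y(1)) + (37/(-62) + 13/76) = (-1 + 4*2)*(-4 + 1) + (37/(-62) + 13/76) = (-1 + 8)*(-3) + (37*(-1/62) + 13*(1/76)) = 7*(-3) + (-37/62 + 13/76) = -21 - 1003/2356 = -50479/2356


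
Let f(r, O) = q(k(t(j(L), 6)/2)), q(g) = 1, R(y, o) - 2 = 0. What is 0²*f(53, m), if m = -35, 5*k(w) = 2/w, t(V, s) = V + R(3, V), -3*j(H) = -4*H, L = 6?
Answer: 0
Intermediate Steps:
R(y, o) = 2 (R(y, o) = 2 + 0 = 2)
j(H) = 4*H/3 (j(H) = -(-4)*H/3 = 4*H/3)
t(V, s) = 2 + V (t(V, s) = V + 2 = 2 + V)
k(w) = 2/(5*w) (k(w) = (2/w)/5 = 2/(5*w))
f(r, O) = 1
0²*f(53, m) = 0²*1 = 0*1 = 0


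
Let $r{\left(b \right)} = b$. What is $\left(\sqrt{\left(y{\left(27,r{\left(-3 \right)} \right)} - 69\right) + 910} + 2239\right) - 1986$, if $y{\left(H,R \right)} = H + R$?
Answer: $253 + \sqrt{865} \approx 282.41$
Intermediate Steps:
$\left(\sqrt{\left(y{\left(27,r{\left(-3 \right)} \right)} - 69\right) + 910} + 2239\right) - 1986 = \left(\sqrt{\left(\left(27 - 3\right) - 69\right) + 910} + 2239\right) - 1986 = \left(\sqrt{\left(24 - 69\right) + 910} + 2239\right) - 1986 = \left(\sqrt{-45 + 910} + 2239\right) - 1986 = \left(\sqrt{865} + 2239\right) - 1986 = \left(2239 + \sqrt{865}\right) - 1986 = 253 + \sqrt{865}$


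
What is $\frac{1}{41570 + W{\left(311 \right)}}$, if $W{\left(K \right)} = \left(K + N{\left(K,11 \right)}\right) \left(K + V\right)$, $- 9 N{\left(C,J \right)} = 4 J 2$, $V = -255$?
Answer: $\frac{9}{525946} \approx 1.7112 \cdot 10^{-5}$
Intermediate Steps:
$N{\left(C,J \right)} = - \frac{8 J}{9}$ ($N{\left(C,J \right)} = - \frac{4 J 2}{9} = - \frac{8 J}{9}$)
$W{\left(K \right)} = \left(-255 + K\right) \left(- \frac{88}{9} + K\right)$ ($W{\left(K \right)} = \left(K - \frac{88}{9}\right) \left(K - 255\right) = \left(K - \frac{88}{9}\right) \left(-255 + K\right) = \left(- \frac{88}{9} + K\right) \left(-255 + K\right) = \left(-255 + K\right) \left(- \frac{88}{9} + K\right)$)
$\frac{1}{41570 + W{\left(311 \right)}} = \frac{1}{41570 + \left(\frac{7480}{3} + 311^{2} - \frac{741113}{9}\right)} = \frac{1}{41570 + \left(\frac{7480}{3} + 96721 - \frac{741113}{9}\right)} = \frac{1}{41570 + \frac{151816}{9}} = \frac{1}{\frac{525946}{9}} = \frac{9}{525946}$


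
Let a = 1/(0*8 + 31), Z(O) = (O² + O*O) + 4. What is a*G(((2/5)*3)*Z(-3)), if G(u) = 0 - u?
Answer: -132/155 ≈ -0.85161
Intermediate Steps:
Z(O) = 4 + 2*O² (Z(O) = (O² + O²) + 4 = 2*O² + 4 = 4 + 2*O²)
G(u) = -u
a = 1/31 (a = 1/(0 + 31) = 1/31 ≈ 0.032258)
a*G(((2/5)*3)*Z(-3)) = (-(2/5)*3*(4 + 2*(-3)²))/31 = (-(2*(⅕))*3*(4 + 2*9))/31 = (-(⅖)*3*(4 + 18))/31 = (-6*22/5)/31 = (-1*132/5)/31 = (1/31)*(-132/5) = -132/155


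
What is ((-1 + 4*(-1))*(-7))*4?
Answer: 140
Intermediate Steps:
((-1 + 4*(-1))*(-7))*4 = ((-1 - 4)*(-7))*4 = -5*(-7)*4 = 35*4 = 140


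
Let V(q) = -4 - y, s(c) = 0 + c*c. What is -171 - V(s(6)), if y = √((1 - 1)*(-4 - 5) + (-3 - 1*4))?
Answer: -167 + I*√7 ≈ -167.0 + 2.6458*I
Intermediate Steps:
s(c) = c² (s(c) = 0 + c² = c²)
y = I*√7 (y = √(0*(-9) + (-3 - 4)) = √(0 - 7) = √(-7) = I*√7 ≈ 2.6458*I)
V(q) = -4 - I*√7
-171 - V(s(6)) = -171 - (-4 - I*√7) = -171 + (4 + I*√7) = -167 + I*√7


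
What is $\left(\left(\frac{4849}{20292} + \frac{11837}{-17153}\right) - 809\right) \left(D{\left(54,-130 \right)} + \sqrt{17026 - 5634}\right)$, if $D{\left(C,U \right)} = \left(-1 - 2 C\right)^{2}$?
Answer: $- \frac{3347407359625471}{348068676} - \frac{563489160782 \sqrt{178}}{87017169} \approx -9.7035 \cdot 10^{6}$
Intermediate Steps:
$\left(\left(\frac{4849}{20292} + \frac{11837}{-17153}\right) - 809\right) \left(D{\left(54,-130 \right)} + \sqrt{17026 - 5634}\right) = \left(\left(\frac{4849}{20292} + \frac{11837}{-17153}\right) - 809\right) \left(\left(1 + 2 \cdot 54\right)^{2} + \sqrt{17026 - 5634}\right) = \left(\left(4849 \cdot \frac{1}{20292} + 11837 \left(- \frac{1}{17153}\right)\right) - 809\right) \left(\left(1 + 108\right)^{2} + \sqrt{11392}\right) = \left(\left(\frac{4849}{20292} - \frac{11837}{17153}\right) - 809\right) \left(109^{2} + 8 \sqrt{178}\right) = \left(- \frac{157021507}{348068676} - 809\right) \left(11881 + 8 \sqrt{178}\right) = - \frac{281744580391 \left(11881 + 8 \sqrt{178}\right)}{348068676} = - \frac{3347407359625471}{348068676} - \frac{563489160782 \sqrt{178}}{87017169}$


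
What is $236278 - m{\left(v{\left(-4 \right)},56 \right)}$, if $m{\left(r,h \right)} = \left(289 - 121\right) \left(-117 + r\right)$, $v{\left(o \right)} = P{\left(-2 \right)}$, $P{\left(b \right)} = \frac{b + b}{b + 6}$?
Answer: $256102$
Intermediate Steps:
$P{\left(b \right)} = \frac{2 b}{6 + b}$
$v{\left(o \right)} = -1$ ($v{\left(o \right)} = 2 \left(-2\right) \frac{1}{6 - 2} = 2 \left(-2\right) \frac{1}{4} = -1$)
$m{\left(r,h \right)} = -19656 + 168 r$ ($m{\left(r,h \right)} = 168 \left(-117 + r\right) = -19656 + 168 r$)
$236278 - m{\left(v{\left(-4 \right)},56 \right)} = 236278 - \left(-19656 + 168 \left(-1\right)\right) = 236278 - \left(-19656 - 168\right) = 236278 - -19824 = 236278 + 19824 = 256102$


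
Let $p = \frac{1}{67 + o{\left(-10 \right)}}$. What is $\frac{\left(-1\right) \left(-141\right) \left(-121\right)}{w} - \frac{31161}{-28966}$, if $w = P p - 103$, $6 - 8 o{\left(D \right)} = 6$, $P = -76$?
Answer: $\frac{33328068339}{202095782} \approx 164.91$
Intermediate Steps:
$o{\left(D \right)} = 0$ ($o{\left(D \right)} = \frac{3}{4} - \frac{3}{4} = 0$)
$p = \frac{1}{67}$ ($p = \frac{1}{67 + 0} = \frac{1}{67} \approx 0.014925$)
$w = - \frac{6977}{67}$ ($w = \left(-76\right) \frac{1}{67} - 103 = - \frac{76}{67} - 103 = - \frac{6977}{67} \approx -104.13$)
$\frac{\left(-1\right) \left(-141\right) \left(-121\right)}{w} - \frac{31161}{-28966} = \frac{\left(-1\right) \left(-141\right) \left(-121\right)}{- \frac{6977}{67}} - \frac{31161}{-28966} = 141 \left(-121\right) \left(- \frac{67}{6977}\right) - - \frac{31161}{28966} = \left(-17061\right) \left(- \frac{67}{6977}\right) + \frac{31161}{28966} = \frac{1143087}{6977} + \frac{31161}{28966} = \frac{33328068339}{202095782}$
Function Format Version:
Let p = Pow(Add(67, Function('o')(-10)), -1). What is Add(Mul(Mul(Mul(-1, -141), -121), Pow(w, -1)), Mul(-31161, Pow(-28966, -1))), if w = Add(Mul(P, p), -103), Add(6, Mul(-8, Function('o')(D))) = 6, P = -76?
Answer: Rational(33328068339, 202095782) ≈ 164.91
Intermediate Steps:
Function('o')(D) = 0 (Function('o')(D) = Add(Rational(3, 4), Mul(Rational(-1, 8), 6)) = Add(Rational(3, 4), Rational(-3, 4)) = 0)
p = Rational(1, 67) (p = Pow(Add(67, 0), -1) = Pow(67, -1) = Rational(1, 67) ≈ 0.014925)
w = Rational(-6977, 67) (w = Add(Mul(-76, Rational(1, 67)), -103) = Add(Rational(-76, 67), -103) = Rational(-6977, 67) ≈ -104.13)
Add(Mul(Mul(Mul(-1, -141), -121), Pow(w, -1)), Mul(-31161, Pow(-28966, -1))) = Add(Mul(Mul(Mul(-1, -141), -121), Pow(Rational(-6977, 67), -1)), Mul(-31161, Pow(-28966, -1))) = Add(Mul(Mul(141, -121), Rational(-67, 6977)), Mul(-31161, Rational(-1, 28966))) = Add(Mul(-17061, Rational(-67, 6977)), Rational(31161, 28966)) = Add(Rational(1143087, 6977), Rational(31161, 28966)) = Rational(33328068339, 202095782)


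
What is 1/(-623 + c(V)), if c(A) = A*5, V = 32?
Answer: -1/463 ≈ -0.0021598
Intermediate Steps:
c(A) = 5*A
1/(-623 + c(V)) = 1/(-623 + 5*32) = 1/(-623 + 160) = 1/(-463) = -1/463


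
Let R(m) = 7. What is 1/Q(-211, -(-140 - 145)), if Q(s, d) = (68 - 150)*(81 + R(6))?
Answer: -1/7216 ≈ -0.00013858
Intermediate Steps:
Q(s, d) = -7216 (Q(s, d) = (68 - 150)*(81 + 7) = -82*88 = -7216)
1/Q(-211, -(-140 - 145)) = 1/(-7216) = -1/7216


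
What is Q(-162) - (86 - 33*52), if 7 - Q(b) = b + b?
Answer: 1961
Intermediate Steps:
Q(b) = 7 - 2*b (Q(b) = 7 - (b + b) = 7 - 2*b)
Q(-162) - (86 - 33*52) = (7 - 2*(-162)) - (86 - 33*52) = (7 + 324) - (86 - 1716) = 331 - 1*(-1630) = 331 + 1630 = 1961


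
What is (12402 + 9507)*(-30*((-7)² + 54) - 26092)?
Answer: -639348438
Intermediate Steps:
(12402 + 9507)*(-30*((-7)² + 54) - 26092) = 21909*(-30*(49 + 54) - 26092) = 21909*(-30*103 - 26092) = 21909*(-3090 - 26092) = 21909*(-29182) = -639348438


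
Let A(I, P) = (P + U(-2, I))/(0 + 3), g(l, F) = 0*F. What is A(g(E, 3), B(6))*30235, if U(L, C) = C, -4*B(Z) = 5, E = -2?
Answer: -151175/12 ≈ -12598.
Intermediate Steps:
B(Z) = -5/4 (B(Z) = -¼*5 = -5/4)
g(l, F) = 0
A(I, P) = I/3 + P/3 (A(I, P) = (P + I)/(0 + 3) = (I + P)/3 = (I + P)*(⅓) = I/3 + P/3)
A(g(E, 3), B(6))*30235 = ((⅓)*0 + (⅓)*(-5/4))*30235 = (0 - 5/12)*30235 = -5/12*30235 = -151175/12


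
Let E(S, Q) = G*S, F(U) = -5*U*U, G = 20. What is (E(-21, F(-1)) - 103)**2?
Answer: 273529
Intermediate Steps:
F(U) = -5*U**2
E(S, Q) = 20*S
(E(-21, F(-1)) - 103)**2 = (20*(-21) - 103)**2 = (-420 - 103)**2 = (-523)**2 = 273529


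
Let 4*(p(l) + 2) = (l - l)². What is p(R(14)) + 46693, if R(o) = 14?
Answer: 46691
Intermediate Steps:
p(l) = -2 (p(l) = -2 + (l - l)²/4 = -2 + (¼)*0² = -2 + (¼)*0 = -2 + 0 = -2)
p(R(14)) + 46693 = -2 + 46693 = 46691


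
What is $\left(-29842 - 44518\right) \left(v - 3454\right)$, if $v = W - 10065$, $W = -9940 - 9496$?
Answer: $2450533800$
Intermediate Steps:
$W = -19436$
$v = -29501$ ($v = -19436 - 10065 = -29501$)
$\left(-29842 - 44518\right) \left(v - 3454\right) = \left(-29842 - 44518\right) \left(-29501 - 3454\right) = \left(-74360\right) \left(-32955\right) = 2450533800$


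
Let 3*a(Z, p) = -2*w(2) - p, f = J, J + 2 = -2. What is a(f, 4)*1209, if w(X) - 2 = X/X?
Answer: -4030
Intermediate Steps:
J = -4 (J = -2 - 2 = -4)
f = -4
w(X) = 3 (w(X) = 2 + X/X = 2 + 1 = 3)
a(Z, p) = -2 - p/3 (a(Z, p) = (-2*3 - p)/3 = (-6 - p)/3 = -2 - p/3)
a(f, 4)*1209 = (-2 - ⅓*4)*1209 = (-2 - 4/3)*1209 = -10/3*1209 = -4030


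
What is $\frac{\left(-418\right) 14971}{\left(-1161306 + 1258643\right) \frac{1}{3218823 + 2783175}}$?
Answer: $- \frac{1976830065276}{5123} \approx -3.8587 \cdot 10^{8}$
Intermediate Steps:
$\frac{\left(-418\right) 14971}{\left(-1161306 + 1258643\right) \frac{1}{3218823 + 2783175}} = - \frac{6257878}{97337 \cdot \frac{1}{6001998}} = - \frac{6257878}{\frac{97337}{6001998}} = \left(-6257878\right) \frac{6001998}{97337} = - \frac{1976830065276}{5123}$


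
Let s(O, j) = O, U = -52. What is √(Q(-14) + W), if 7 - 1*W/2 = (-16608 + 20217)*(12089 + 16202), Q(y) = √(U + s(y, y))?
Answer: √(-204204424 + I*√66) ≈ 0.e-4 + 14290.0*I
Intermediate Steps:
Q(y) = √(-52 + y)
W = -204204424 (W = 14 - 2*(-16608 + 20217)*(12089 + 16202) = 14 - 7218*28291 = 14 - 2*102102219 = 14 - 204204438 = -204204424)
√(Q(-14) + W) = √(√(-52 - 14) - 204204424) = √(√(-66) - 204204424) = √(I*√66 - 204204424) = √(-204204424 + I*√66)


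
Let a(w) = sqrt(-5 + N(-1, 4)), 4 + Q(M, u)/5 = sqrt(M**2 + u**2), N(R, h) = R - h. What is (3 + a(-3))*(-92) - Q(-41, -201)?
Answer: -256 - 5*sqrt(42082) - 92*I*sqrt(10) ≈ -1281.7 - 290.93*I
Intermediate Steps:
Q(M, u) = -20 + 5*sqrt(M**2 + u**2)
a(w) = I*sqrt(10) (a(w) = sqrt(-5 + (-1 - 1*4)) = sqrt(-5 + (-1 - 4)) = sqrt(-5 - 5) = sqrt(-10) = I*sqrt(10))
(3 + a(-3))*(-92) - Q(-41, -201) = (3 + I*sqrt(10))*(-92) - (-20 + 5*sqrt((-41)**2 + (-201)**2)) = (-276 - 92*I*sqrt(10)) - (-20 + 5*sqrt(1681 + 40401)) = (-276 - 92*I*sqrt(10)) - (-20 + 5*sqrt(42082)) = (-276 - 92*I*sqrt(10)) + (20 - 5*sqrt(42082)) = -256 - 5*sqrt(42082) - 92*I*sqrt(10)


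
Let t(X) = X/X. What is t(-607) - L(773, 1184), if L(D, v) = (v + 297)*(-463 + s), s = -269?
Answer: 1084093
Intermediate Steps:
L(D, v) = -217404 - 732*v (L(D, v) = (v + 297)*(-463 - 269) = (297 + v)*(-732) = -217404 - 732*v)
t(X) = 1
t(-607) - L(773, 1184) = 1 - (-217404 - 732*1184) = 1 - (-217404 - 866688) = 1 - 1*(-1084092) = 1 + 1084092 = 1084093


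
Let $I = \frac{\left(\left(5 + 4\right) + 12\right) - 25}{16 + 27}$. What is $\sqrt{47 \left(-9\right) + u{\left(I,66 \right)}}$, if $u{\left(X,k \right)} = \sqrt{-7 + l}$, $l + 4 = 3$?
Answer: $\sqrt{-423 + 2 i \sqrt{2}} \approx 0.06876 + 20.567 i$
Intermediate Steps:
$l = -1$ ($l = -4 + 3 = -1$)
$I = - \frac{4}{43}$ ($I = \frac{\left(9 + 12\right) - 25}{43} = \left(21 - 25\right) \frac{1}{43} = \left(-4\right) \frac{1}{43} = - \frac{4}{43} \approx -0.093023$)
$u{\left(X,k \right)} = 2 i \sqrt{2}$ ($u{\left(X,k \right)} = \sqrt{-7 - 1} = \sqrt{-8} = 2 i \sqrt{2}$)
$\sqrt{47 \left(-9\right) + u{\left(I,66 \right)}} = \sqrt{47 \left(-9\right) + 2 i \sqrt{2}} = \sqrt{-423 + 2 i \sqrt{2}}$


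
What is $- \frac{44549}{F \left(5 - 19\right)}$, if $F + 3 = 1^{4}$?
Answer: $- \frac{44549}{28} \approx -1591.0$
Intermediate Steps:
$F = -2$ ($F = -3 + 1^{4} = -3 + 1 = -2$)
$- \frac{44549}{F \left(5 - 19\right)} = - \frac{44549}{\left(-2\right) \left(5 - 19\right)} = - \frac{44549}{\left(-2\right) \left(-14\right)} = - \frac{44549}{28}$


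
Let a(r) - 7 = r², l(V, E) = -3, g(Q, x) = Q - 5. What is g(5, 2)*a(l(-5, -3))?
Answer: 0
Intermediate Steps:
g(Q, x) = -5 + Q
a(r) = 7 + r²
g(5, 2)*a(l(-5, -3)) = (-5 + 5)*(7 + (-3)²) = 0*(7 + 9) = 0*16 = 0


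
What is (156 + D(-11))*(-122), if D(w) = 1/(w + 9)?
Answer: -18971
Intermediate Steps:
D(w) = 1/(9 + w)
(156 + D(-11))*(-122) = (156 + 1/(9 - 11))*(-122) = (156 + 1/(-2))*(-122) = (156 - ½)*(-122) = (311/2)*(-122) = -18971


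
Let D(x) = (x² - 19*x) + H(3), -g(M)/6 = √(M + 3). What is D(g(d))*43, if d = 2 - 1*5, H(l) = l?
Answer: 129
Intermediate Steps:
d = -3 (d = 2 - 5 = -3)
g(M) = -6*√(3 + M) (g(M) = -6*√(M + 3) = -6*√(3 + M))
D(x) = 3 + x² - 19*x (D(x) = (x² - 19*x) + 3 = 3 + x² - 19*x)
D(g(d))*43 = (3 + (-6*√(3 - 3))² - (-114)*√(3 - 3))*43 = (3 + (-6*√0)² - (-114)*√0)*43 = (3 + (-6*0)² - (-114)*0)*43 = (3 + 0² - 19*0)*43 = (3 + 0 + 0)*43 = 3*43 = 129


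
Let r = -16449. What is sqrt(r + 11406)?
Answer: 41*I*sqrt(3) ≈ 71.014*I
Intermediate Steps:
sqrt(r + 11406) = sqrt(-16449 + 11406) = sqrt(-5043) = 41*I*sqrt(3)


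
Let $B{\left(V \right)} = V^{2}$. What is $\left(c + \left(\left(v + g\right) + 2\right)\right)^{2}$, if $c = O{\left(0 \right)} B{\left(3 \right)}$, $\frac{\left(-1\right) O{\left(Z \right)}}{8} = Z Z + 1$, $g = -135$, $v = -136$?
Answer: $116281$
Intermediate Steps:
$O{\left(Z \right)} = -8 - 8 Z^{2}$ ($O{\left(Z \right)} = - 8 \left(Z Z + 1\right) = - 8 \left(Z^{2} + 1\right) = - 8 \left(1 + Z^{2}\right) = -8 - 8 Z^{2}$)
$c = -72$ ($c = \left(-8 - 8 \cdot 0^{2}\right) 3^{2} = \left(-8 - 0\right) 9 = \left(-8 + 0\right) 9 = \left(-8\right) 9 = -72$)
$\left(c + \left(\left(v + g\right) + 2\right)\right)^{2} = \left(-72 + \left(\left(-136 - 135\right) + 2\right)\right)^{2} = \left(-72 + \left(-271 + 2\right)\right)^{2} = \left(-72 - 269\right)^{2} = \left(-341\right)^{2} = 116281$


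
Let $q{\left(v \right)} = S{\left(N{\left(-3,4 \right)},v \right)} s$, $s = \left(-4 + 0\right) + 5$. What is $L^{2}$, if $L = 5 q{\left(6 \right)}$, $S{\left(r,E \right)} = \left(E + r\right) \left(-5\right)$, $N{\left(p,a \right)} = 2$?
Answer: $40000$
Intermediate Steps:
$S{\left(r,E \right)} = - 5 E - 5 r$
$s = 1$ ($s = -4 + 5 = 1$)
$q{\left(v \right)} = -10 - 5 v$ ($q{\left(v \right)} = \left(- 5 v - 10\right) 1 = \left(-10 - 5 v\right) 1 = -10 - 5 v$)
$L = -200$ ($L = 5 \left(-10 - 30\right) = 5 \left(-40\right) = -200$)
$L^{2} = \left(-200\right)^{2} = 40000$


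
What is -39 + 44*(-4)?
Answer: -215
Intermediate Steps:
-39 + 44*(-4) = -39 - 176 = -215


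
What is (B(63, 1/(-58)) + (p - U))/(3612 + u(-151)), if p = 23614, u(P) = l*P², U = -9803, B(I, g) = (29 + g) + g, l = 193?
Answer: 969933/127721945 ≈ 0.0075941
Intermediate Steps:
B(I, g) = 29 + 2*g
u(P) = 193*P²
(B(63, 1/(-58)) + (p - U))/(3612 + u(-151)) = ((29 + 2/(-58)) + (23614 - 1*(-9803)))/(3612 + 193*(-151)²) = ((29 + 2*(-1/58)) + (23614 + 9803))/(3612 + 193*22801) = ((29 - 1/29) + 33417)/(3612 + 4400593) = (840/29 + 33417)/4404205 = (969933/29)*(1/4404205) = 969933/127721945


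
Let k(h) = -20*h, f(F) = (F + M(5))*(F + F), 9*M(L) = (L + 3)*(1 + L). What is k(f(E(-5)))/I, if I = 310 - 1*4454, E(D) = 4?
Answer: 40/111 ≈ 0.36036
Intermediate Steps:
M(L) = (1 + L)*(3 + L)/9 (M(L) = ((L + 3)*(1 + L))/9 = ((3 + L)*(1 + L))/9 = ((1 + L)*(3 + L))/9 = (1 + L)*(3 + L)/9)
I = -4144 (I = 310 - 4454 = -4144)
f(F) = 2*F*(16/3 + F) (f(F) = (F + (1/3 + (1/9)*5**2 + (4/9)*5))*(F + F) = (F + (1/3 + (1/9)*25 + 20/9))*(2*F) = (F + (1/3 + 25/9 + 20/9))*(2*F) = (F + 16/3)*(2*F) = (16/3 + F)*(2*F) = 2*F*(16/3 + F))
k(f(E(-5)))/I = -40*4*(16 + 3*4)/3/(-4144) = -40*4*(16 + 12)/3*(-1/4144) = -40*4*28/3*(-1/4144) = -20*224/3*(-1/4144) = -4480/3*(-1/4144) = 40/111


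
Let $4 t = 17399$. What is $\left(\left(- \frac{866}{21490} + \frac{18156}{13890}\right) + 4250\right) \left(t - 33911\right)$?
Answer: $- \frac{500171056053105}{3979948} \approx -1.2567 \cdot 10^{8}$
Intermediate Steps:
$t = \frac{17399}{4}$ ($t = \frac{1}{4} \cdot 17399 = \frac{17399}{4} \approx 4349.8$)
$\left(\left(- \frac{866}{21490} + \frac{18156}{13890}\right) + 4250\right) \left(t - 33911\right) = \left(\left(- \frac{866}{21490} + \frac{18156}{13890}\right) + 4250\right) \left(\frac{17399}{4} - 33911\right) = \left(\left(\left(-866\right) \frac{1}{21490} + 18156 \cdot \frac{1}{13890}\right) + 4250\right) \left(- \frac{118245}{4}\right) = \left(\left(- \frac{433}{10745} + \frac{3026}{2315}\right) + 4250\right) \left(- \frac{118245}{4}\right) = \left(\frac{1260479}{994987} + 4250\right) \left(- \frac{118245}{4}\right) = \frac{4229955229}{994987} \left(- \frac{118245}{4}\right) = - \frac{500171056053105}{3979948}$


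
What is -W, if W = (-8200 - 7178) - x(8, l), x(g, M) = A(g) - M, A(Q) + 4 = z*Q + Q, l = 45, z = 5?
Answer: 15377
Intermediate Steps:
A(Q) = -4 + 6*Q (A(Q) = -4 + (5*Q + Q) = -4 + 6*Q)
x(g, M) = -4 - M + 6*g (x(g, M) = (-4 + 6*g) - M = -4 - M + 6*g)
W = -15377 (W = (-8200 - 7178) - (-4 - 1*45 + 6*8) = -15378 - (-4 - 45 + 48) = -15378 - 1*(-1) = -15378 + 1 = -15377)
-W = -1*(-15377) = 15377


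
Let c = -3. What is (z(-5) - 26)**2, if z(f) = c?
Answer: 841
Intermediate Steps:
z(f) = -3
(z(-5) - 26)**2 = (-3 - 26)**2 = (-29)**2 = 841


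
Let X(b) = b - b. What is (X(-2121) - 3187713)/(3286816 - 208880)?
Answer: -3187713/3077936 ≈ -1.0357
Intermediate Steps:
X(b) = 0
(X(-2121) - 3187713)/(3286816 - 208880) = (0 - 3187713)/(3286816 - 208880) = -3187713/3077936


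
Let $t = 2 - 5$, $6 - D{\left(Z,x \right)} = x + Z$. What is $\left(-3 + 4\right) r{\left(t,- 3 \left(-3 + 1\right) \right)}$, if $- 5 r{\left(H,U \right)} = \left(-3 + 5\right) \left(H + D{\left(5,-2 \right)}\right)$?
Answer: $0$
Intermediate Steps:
$D{\left(Z,x \right)} = 6 - Z - x$ ($D{\left(Z,x \right)} = 6 - \left(x + Z\right) = 6 - \left(Z + x\right) = 6 - Z - x$)
$t = -3$ ($t = 2 - 5 = -3$)
$r{\left(H,U \right)} = - \frac{6}{5} - \frac{2 H}{5}$ ($r{\left(H,U \right)} = - \frac{\left(-3 + 5\right) \left(H - -3\right)}{5} = - \frac{2 \left(H + \left(6 - 5 + 2\right)\right)}{5} = - \frac{2 \left(H + 3\right)}{5} = - \frac{2 \left(3 + H\right)}{5} = - \frac{6 + 2 H}{5} = - \frac{6}{5} - \frac{2 H}{5}$)
$\left(-3 + 4\right) r{\left(t,- 3 \left(-3 + 1\right) \right)} = \left(-3 + 4\right) \left(- \frac{6}{5} - - \frac{6}{5}\right) = 1 \left(- \frac{6}{5} + \frac{6}{5}\right) = 1 \cdot 0 = 0$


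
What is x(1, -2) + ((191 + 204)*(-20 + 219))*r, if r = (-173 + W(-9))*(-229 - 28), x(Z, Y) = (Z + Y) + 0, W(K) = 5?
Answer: 3393849479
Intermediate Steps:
x(Z, Y) = Y + Z (x(Z, Y) = (Y + Z) + 0 = Y + Z)
r = 43176 (r = (-173 + 5)*(-229 - 28) = -168*(-257) = 43176)
x(1, -2) + ((191 + 204)*(-20 + 219))*r = (-2 + 1) + ((191 + 204)*(-20 + 219))*43176 = -1 + (395*199)*43176 = -1 + 78605*43176 = -1 + 3393849480 = 3393849479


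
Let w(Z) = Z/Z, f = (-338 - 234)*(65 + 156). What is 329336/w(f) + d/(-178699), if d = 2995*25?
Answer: 58851938989/178699 ≈ 3.2934e+5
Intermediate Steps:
f = -126412 (f = -572*221 = -126412)
d = 74875
w(Z) = 1
329336/w(f) + d/(-178699) = 329336/1 + 74875/(-178699) = 329336*1 + 74875*(-1/178699) = 329336 - 74875/178699 = 58851938989/178699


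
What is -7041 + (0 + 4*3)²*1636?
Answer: 228543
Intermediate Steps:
-7041 + (0 + 4*3)²*1636 = -7041 + (0 + 12)²*1636 = -7041 + 12²*1636 = -7041 + 144*1636 = -7041 + 235584 = 228543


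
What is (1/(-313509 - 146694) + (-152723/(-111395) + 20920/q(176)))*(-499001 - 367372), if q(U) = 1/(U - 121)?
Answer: -17034276209956122419834/17088104395 ≈ -9.9685e+11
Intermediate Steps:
q(U) = 1/(-121 + U)
(1/(-313509 - 146694) + (-152723/(-111395) + 20920/q(176)))*(-499001 - 367372) = (1/(-313509 - 146694) + (-152723/(-111395) + 20920/(1/(-121 + 176))))*(-499001 - 367372) = (1/(-460203) + (-152723*(-1/111395) + 20920/(1/55)))*(-866373) = (-1/460203 + (152723/111395 + 20920/(1/55)))*(-866373) = (-1/460203 + (152723/111395 + 20920*55))*(-866373) = (-1/460203 + (152723/111395 + 1150600))*(-866373) = (-1/460203 + 128171239723/111395)*(-866373) = (58984789034132374/51264313185)*(-866373) = -17034276209956122419834/17088104395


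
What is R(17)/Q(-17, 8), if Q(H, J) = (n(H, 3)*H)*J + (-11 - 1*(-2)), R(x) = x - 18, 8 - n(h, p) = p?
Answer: 1/689 ≈ 0.0014514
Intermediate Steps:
n(h, p) = 8 - p
R(x) = -18 + x
Q(H, J) = -9 + 5*H*J (Q(H, J) = ((8 - 1*3)*H)*J + (-11 - 1*(-2)) = ((8 - 3)*H)*J + (-11 + 2) = (5*H)*J - 9 = 5*H*J - 9 = -9 + 5*H*J)
R(17)/Q(-17, 8) = (-18 + 17)/(-9 + 5*(-17)*8) = -1/(-9 - 680) = -1/(-689) = -1*(-1/689) = 1/689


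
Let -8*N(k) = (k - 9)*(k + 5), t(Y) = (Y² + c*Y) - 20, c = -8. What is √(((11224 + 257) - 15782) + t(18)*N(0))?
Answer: I*√3401 ≈ 58.318*I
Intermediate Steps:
t(Y) = -20 + Y² - 8*Y (t(Y) = (Y² - 8*Y) - 20 = -20 + Y² - 8*Y)
N(k) = -(-9 + k)*(5 + k)/8 (N(k) = -(k - 9)*(k + 5)/8 = -(-9 + k)*(5 + k)/8)
√(((11224 + 257) - 15782) + t(18)*N(0)) = √(((11224 + 257) - 15782) + (-20 + 18² - 8*18)*(45/8 + (½)*0 - ⅛*0²)) = √((11481 - 15782) + (-20 + 324 - 144)*(45/8 + 0 - ⅛*0)) = √(-4301 + 160*(45/8 + 0 + 0)) = √(-4301 + 160*(45/8)) = √(-4301 + 900) = √(-3401) = I*√3401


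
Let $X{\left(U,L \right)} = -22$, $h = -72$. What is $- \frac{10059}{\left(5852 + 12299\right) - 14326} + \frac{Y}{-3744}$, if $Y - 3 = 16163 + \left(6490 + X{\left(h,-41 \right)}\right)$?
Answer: $- \frac{6901997}{795600} \approx -8.6752$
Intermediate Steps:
$Y = 22634$ ($Y = 3 + \left(16163 + \left(6490 - 22\right)\right) = 3 + \left(16163 + 6468\right) = 3 + 22631 = 22634$)
$- \frac{10059}{\left(5852 + 12299\right) - 14326} + \frac{Y}{-3744} = - \frac{10059}{\left(5852 + 12299\right) - 14326} + \frac{22634}{-3744} = - \frac{10059}{18151 - 14326} + 22634 \left(- \frac{1}{3744}\right) = - \frac{10059}{3825} - \frac{11317}{1872} = \left(-10059\right) \frac{1}{3825} - \frac{11317}{1872} = - \frac{3353}{1275} - \frac{11317}{1872} = - \frac{6901997}{795600}$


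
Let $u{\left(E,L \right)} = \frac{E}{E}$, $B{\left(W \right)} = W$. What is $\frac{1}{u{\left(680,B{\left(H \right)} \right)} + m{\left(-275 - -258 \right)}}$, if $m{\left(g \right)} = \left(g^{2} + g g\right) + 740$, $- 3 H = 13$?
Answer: $\frac{1}{1319} \approx 0.00075815$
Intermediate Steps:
$H = - \frac{13}{3}$ ($H = \left(- \frac{1}{3}\right) 13 = - \frac{13}{3} \approx -4.3333$)
$u{\left(E,L \right)} = 1$
$m{\left(g \right)} = 740 + 2 g^{2}$ ($m{\left(g \right)} = \left(g^{2} + g^{2}\right) + 740 = 2 g^{2} + 740 = 740 + 2 g^{2}$)
$\frac{1}{u{\left(680,B{\left(H \right)} \right)} + m{\left(-275 - -258 \right)}} = \frac{1}{1 + \left(740 + 2 \left(-275 - -258\right)^{2}\right)} = \frac{1}{1 + \left(740 + 2 \left(-275 + 258\right)^{2}\right)} = \frac{1}{1 + \left(740 + 2 \left(-17\right)^{2}\right)} = \frac{1}{1 + \left(740 + 2 \cdot 289\right)} = \frac{1}{1 + \left(740 + 578\right)} = \frac{1}{1 + 1318} = \frac{1}{1319}$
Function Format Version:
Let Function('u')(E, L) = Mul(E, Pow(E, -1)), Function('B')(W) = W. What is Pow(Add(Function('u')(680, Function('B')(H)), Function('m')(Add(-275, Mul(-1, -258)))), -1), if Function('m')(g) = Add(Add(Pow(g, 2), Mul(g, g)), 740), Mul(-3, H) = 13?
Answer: Rational(1, 1319) ≈ 0.00075815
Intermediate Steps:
H = Rational(-13, 3) (H = Mul(Rational(-1, 3), 13) = Rational(-13, 3) ≈ -4.3333)
Function('u')(E, L) = 1
Function('m')(g) = Add(740, Mul(2, Pow(g, 2))) (Function('m')(g) = Add(Add(Pow(g, 2), Pow(g, 2)), 740) = Add(Mul(2, Pow(g, 2)), 740) = Add(740, Mul(2, Pow(g, 2))))
Pow(Add(Function('u')(680, Function('B')(H)), Function('m')(Add(-275, Mul(-1, -258)))), -1) = Pow(Add(1, Add(740, Mul(2, Pow(Add(-275, Mul(-1, -258)), 2)))), -1) = Pow(Add(1, Add(740, Mul(2, Pow(Add(-275, 258), 2)))), -1) = Pow(Add(1, Add(740, Mul(2, Pow(-17, 2)))), -1) = Pow(Add(1, Add(740, Mul(2, 289))), -1) = Pow(Add(1, Add(740, 578)), -1) = Pow(Add(1, 1318), -1) = Pow(1319, -1) = Rational(1, 1319)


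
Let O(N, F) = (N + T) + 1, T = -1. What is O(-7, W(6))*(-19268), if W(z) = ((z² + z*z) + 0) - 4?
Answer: 134876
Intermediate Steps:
W(z) = -4 + 2*z² (W(z) = ((z² + z²) + 0) - 4 = (2*z² + 0) - 4 = 2*z² - 4 = -4 + 2*z²)
O(N, F) = N (O(N, F) = (N - 1) + 1 = (-1 + N) + 1 = N)
O(-7, W(6))*(-19268) = -7*(-19268) = 134876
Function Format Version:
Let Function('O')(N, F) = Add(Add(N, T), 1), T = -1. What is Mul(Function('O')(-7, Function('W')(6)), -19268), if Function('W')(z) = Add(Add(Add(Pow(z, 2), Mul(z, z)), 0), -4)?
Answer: 134876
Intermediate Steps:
Function('W')(z) = Add(-4, Mul(2, Pow(z, 2))) (Function('W')(z) = Add(Add(Add(Pow(z, 2), Pow(z, 2)), 0), -4) = Add(Add(Mul(2, Pow(z, 2)), 0), -4) = Add(Mul(2, Pow(z, 2)), -4) = Add(-4, Mul(2, Pow(z, 2))))
Function('O')(N, F) = N (Function('O')(N, F) = Add(Add(N, -1), 1) = Add(Add(-1, N), 1) = N)
Mul(Function('O')(-7, Function('W')(6)), -19268) = Mul(-7, -19268) = 134876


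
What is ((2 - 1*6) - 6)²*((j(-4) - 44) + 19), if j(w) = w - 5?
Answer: -3400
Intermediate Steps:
j(w) = -5 + w
((2 - 1*6) - 6)²*((j(-4) - 44) + 19) = ((2 - 1*6) - 6)²*(((-5 - 4) - 44) + 19) = ((2 - 6) - 6)²*((-9 - 44) + 19) = (-4 - 6)²*(-53 + 19) = (-10)²*(-34) = 100*(-34) = -3400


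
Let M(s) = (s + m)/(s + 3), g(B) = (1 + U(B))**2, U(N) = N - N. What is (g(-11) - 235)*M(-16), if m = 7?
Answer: -162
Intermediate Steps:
U(N) = 0
g(B) = 1 (g(B) = (1 + 0)**2 = 1**2 = 1)
M(s) = (7 + s)/(3 + s) (M(s) = (s + 7)/(s + 3) = (7 + s)/(3 + s))
(g(-11) - 235)*M(-16) = (1 - 235)*((7 - 16)/(3 - 16)) = -234*(-9)/(-13) = -(-18)*(-9) = -234*9/13 = -162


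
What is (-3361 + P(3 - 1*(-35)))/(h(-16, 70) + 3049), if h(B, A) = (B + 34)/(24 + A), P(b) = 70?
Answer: -154677/143312 ≈ -1.0793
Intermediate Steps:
h(B, A) = (34 + B)/(24 + A)
(-3361 + P(3 - 1*(-35)))/(h(-16, 70) + 3049) = (-3361 + 70)/((34 - 16)/(24 + 70) + 3049) = -3291/(18/94 + 3049) = -3291/((1/94)*18 + 3049) = -3291/(9/47 + 3049) = -3291/143312/47 = -3291*47/143312 = -154677/143312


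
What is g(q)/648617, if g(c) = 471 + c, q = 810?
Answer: 1281/648617 ≈ 0.0019750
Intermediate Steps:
g(q)/648617 = (471 + 810)/648617 = 1281*(1/648617) = 1281/648617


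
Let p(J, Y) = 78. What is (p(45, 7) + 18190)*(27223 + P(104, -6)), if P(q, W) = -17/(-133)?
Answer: 66142509168/133 ≈ 4.9731e+8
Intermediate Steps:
P(q, W) = 17/133 (P(q, W) = -17*(-1/133) = 17/133)
(p(45, 7) + 18190)*(27223 + P(104, -6)) = (78 + 18190)*(27223 + 17/133) = 18268*(3620676/133) = 66142509168/133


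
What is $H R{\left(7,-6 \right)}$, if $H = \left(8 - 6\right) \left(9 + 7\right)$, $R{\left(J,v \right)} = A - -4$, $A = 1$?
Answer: $160$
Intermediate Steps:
$R{\left(J,v \right)} = 5$ ($R{\left(J,v \right)} = 1 - -4 = 1 + 4 = 5$)
$H = 32$ ($H = 2 \cdot 16 = 32$)
$H R{\left(7,-6 \right)} = 32 \cdot 5 = 160$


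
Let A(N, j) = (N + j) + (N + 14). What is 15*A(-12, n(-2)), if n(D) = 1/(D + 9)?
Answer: -1035/7 ≈ -147.86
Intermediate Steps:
n(D) = 1/(9 + D)
A(N, j) = 14 + j + 2*N (A(N, j) = (N + j) + (14 + N) = 14 + j + 2*N)
15*A(-12, n(-2)) = 15*(14 + 1/(9 - 2) + 2*(-12)) = 15*(14 + 1/7 - 24) = 15*(-69/7) = -1035/7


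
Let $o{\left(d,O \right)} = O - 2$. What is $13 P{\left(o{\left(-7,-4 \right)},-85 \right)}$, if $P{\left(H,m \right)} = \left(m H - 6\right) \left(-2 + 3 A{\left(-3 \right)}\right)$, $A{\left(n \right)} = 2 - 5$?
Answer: $-72072$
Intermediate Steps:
$A{\left(n \right)} = -3$
$o{\left(d,O \right)} = -2 + O$
$P{\left(H,m \right)} = 66 - 11 H m$ ($P{\left(H,m \right)} = \left(m H - 6\right) \left(-2 + 3 \left(-3\right)\right) = \left(H m - 6\right) \left(-2 - 9\right) = \left(-6 + H m\right) \left(-11\right) = 66 - 11 H m$)
$13 P{\left(o{\left(-7,-4 \right)},-85 \right)} = 13 \left(66 - 11 \left(-2 - 4\right) \left(-85\right)\right) = 13 \left(66 - \left(-66\right) \left(-85\right)\right) = 13 \left(66 - 5610\right) = 13 \left(-5544\right) = -72072$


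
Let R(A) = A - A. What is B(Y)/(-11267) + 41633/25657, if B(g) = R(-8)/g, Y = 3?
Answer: 41633/25657 ≈ 1.6227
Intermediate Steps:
R(A) = 0
B(g) = 0 (B(g) = 0/g = 0)
B(Y)/(-11267) + 41633/25657 = 0/(-11267) + 41633/25657 = 0*(-1/11267) + 41633*(1/25657) = 0 + 41633/25657 = 41633/25657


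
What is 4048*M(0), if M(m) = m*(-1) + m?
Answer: 0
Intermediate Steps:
M(m) = 0 (M(m) = -m + m = 0)
4048*M(0) = 4048*0 = 0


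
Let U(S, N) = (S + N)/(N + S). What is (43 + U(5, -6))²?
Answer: 1936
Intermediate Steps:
U(S, N) = 1 (U(S, N) = (N + S)/(N + S) = 1)
(43 + U(5, -6))² = (43 + 1)² = 44² = 1936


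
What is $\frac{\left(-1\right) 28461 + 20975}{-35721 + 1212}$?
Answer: $\frac{7486}{34509} \approx 0.21693$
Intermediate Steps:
$\frac{\left(-1\right) 28461 + 20975}{-35721 + 1212} = \frac{-28461 + 20975}{-34509} = \left(-7486\right) \left(- \frac{1}{34509}\right) = \frac{7486}{34509}$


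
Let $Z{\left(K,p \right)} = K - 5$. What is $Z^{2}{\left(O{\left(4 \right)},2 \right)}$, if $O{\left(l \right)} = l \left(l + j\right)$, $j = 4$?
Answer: $729$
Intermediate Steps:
$O{\left(l \right)} = l \left(4 + l\right)$ ($O{\left(l \right)} = l \left(l + 4\right) = l \left(4 + l\right)$)
$Z{\left(K,p \right)} = -5 + K$
$Z^{2}{\left(O{\left(4 \right)},2 \right)} = \left(-5 + 4 \left(4 + 4\right)\right)^{2} = \left(-5 + 4 \cdot 8\right)^{2} = \left(-5 + 32\right)^{2} = 27^{2} = 729$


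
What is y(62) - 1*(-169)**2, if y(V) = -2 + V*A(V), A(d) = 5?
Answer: -28253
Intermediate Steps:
y(V) = -2 + 5*V (y(V) = -2 + V*5 = -2 + 5*V)
y(62) - 1*(-169)**2 = (-2 + 5*62) - 1*(-169)**2 = (-2 + 310) - 1*28561 = 308 - 28561 = -28253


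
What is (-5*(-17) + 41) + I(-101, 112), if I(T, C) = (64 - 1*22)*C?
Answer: 4830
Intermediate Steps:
I(T, C) = 42*C (I(T, C) = (64 - 22)*C = 42*C)
(-5*(-17) + 41) + I(-101, 112) = (-5*(-17) + 41) + 42*112 = (85 + 41) + 4704 = 126 + 4704 = 4830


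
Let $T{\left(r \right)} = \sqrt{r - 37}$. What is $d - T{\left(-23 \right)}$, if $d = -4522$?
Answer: $-4522 - 2 i \sqrt{15} \approx -4522.0 - 7.746 i$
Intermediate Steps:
$T{\left(r \right)} = \sqrt{-37 + r}$
$d - T{\left(-23 \right)} = -4522 - \sqrt{-37 - 23} = -4522 - \sqrt{-60} = -4522 - 2 i \sqrt{15}$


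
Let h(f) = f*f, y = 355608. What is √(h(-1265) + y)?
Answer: √1955833 ≈ 1398.5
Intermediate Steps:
h(f) = f²
√(h(-1265) + y) = √((-1265)² + 355608) = √(1600225 + 355608) = √1955833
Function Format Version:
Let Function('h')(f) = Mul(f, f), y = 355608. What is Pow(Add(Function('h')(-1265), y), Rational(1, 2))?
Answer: Pow(1955833, Rational(1, 2)) ≈ 1398.5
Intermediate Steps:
Function('h')(f) = Pow(f, 2)
Pow(Add(Function('h')(-1265), y), Rational(1, 2)) = Pow(Add(Pow(-1265, 2), 355608), Rational(1, 2)) = Pow(Add(1600225, 355608), Rational(1, 2)) = Pow(1955833, Rational(1, 2))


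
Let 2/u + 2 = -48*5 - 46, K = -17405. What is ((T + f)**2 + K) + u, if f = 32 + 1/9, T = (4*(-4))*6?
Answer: -17266889/1296 ≈ -13323.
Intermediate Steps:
T = -96 (T = -16*6 = -96)
f = 289/9 (f = 32 + 1/9 = 289/9 ≈ 32.111)
u = -1/144 (u = 2/(-2 + (-48*5 - 46)) = 2/(-2 + (-240 - 46)) = 2/(-2 - 286) = 2/(-288) = 2*(-1/288) = -1/144 ≈ -0.0069444)
((T + f)**2 + K) + u = ((-96 + 289/9)**2 - 17405) - 1/144 = ((-575/9)**2 - 17405) - 1/144 = (330625/81 - 17405) - 1/144 = -1079180/81 - 1/144 = -17266889/1296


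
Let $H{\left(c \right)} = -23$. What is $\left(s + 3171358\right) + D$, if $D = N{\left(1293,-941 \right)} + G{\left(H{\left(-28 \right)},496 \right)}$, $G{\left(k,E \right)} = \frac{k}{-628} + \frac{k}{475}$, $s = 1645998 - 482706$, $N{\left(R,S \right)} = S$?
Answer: $\frac{1292745391181}{298300} \approx 4.3337 \cdot 10^{6}$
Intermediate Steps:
$s = 1163292$ ($s = 1645998 - 482706 = 1163292$)
$G{\left(k,E \right)} = \frac{153 k}{298300}$ ($G{\left(k,E \right)} = k \left(- \frac{1}{628}\right) + k \frac{1}{475} = - \frac{k}{628} + \frac{k}{475} = \frac{153 k}{298300}$)
$D = - \frac{280703819}{298300}$ ($D = -941 + \frac{153}{298300} \left(-23\right) = -941 - \frac{3519}{298300} = - \frac{280703819}{298300} \approx -941.01$)
$\left(s + 3171358\right) + D = \left(1163292 + 3171358\right) - \frac{280703819}{298300} = 4334650 - \frac{280703819}{298300} = \frac{1292745391181}{298300}$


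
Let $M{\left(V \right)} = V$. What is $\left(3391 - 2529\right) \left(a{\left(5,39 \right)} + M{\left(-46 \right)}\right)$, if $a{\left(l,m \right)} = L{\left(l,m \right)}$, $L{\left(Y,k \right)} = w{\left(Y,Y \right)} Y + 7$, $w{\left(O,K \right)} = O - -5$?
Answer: $9482$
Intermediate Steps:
$w{\left(O,K \right)} = 5 + O$ ($w{\left(O,K \right)} = O + 5 = 5 + O$)
$L{\left(Y,k \right)} = 7 + Y \left(5 + Y\right)$ ($L{\left(Y,k \right)} = \left(5 + Y\right) Y + 7 = Y \left(5 + Y\right) + 7 = 7 + Y \left(5 + Y\right)$)
$a{\left(l,m \right)} = 7 + l \left(5 + l\right)$
$\left(3391 - 2529\right) \left(a{\left(5,39 \right)} + M{\left(-46 \right)}\right) = \left(3391 - 2529\right) \left(\left(7 + 5 \left(5 + 5\right)\right) - 46\right) = 862 \left(\left(7 + 5 \cdot 10\right) - 46\right) = 862 \left(\left(7 + 50\right) - 46\right) = 862 \left(57 - 46\right) = 862 \cdot 11 = 9482$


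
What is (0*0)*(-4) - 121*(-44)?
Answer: 5324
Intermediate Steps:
(0*0)*(-4) - 121*(-44) = 0*(-4) + 5324 = 0 + 5324 = 5324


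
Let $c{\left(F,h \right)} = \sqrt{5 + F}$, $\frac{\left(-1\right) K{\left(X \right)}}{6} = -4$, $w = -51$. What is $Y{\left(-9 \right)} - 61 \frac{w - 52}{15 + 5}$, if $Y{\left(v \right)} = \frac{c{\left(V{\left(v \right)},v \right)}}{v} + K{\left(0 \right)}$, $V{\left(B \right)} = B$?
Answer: $\frac{6763}{20} - \frac{2 i}{9} \approx 338.15 - 0.22222 i$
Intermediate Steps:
$K{\left(X \right)} = 24$ ($K{\left(X \right)} = \left(-6\right) \left(-4\right) = 24$)
$Y{\left(v \right)} = 24 + \frac{\sqrt{5 + v}}{v}$ ($Y{\left(v \right)} = \frac{\sqrt{5 + v}}{v} + 24 = 24 + \frac{\sqrt{5 + v}}{v}$)
$Y{\left(-9 \right)} - 61 \frac{w - 52}{15 + 5} = \left(24 + \frac{\sqrt{5 - 9}}{-9}\right) - 61 \frac{-51 - 52}{15 + 5} = \left(24 - \frac{\sqrt{-4}}{9}\right) - 61 \left(- \frac{103}{20}\right) = \left(24 - \frac{2 i}{9}\right) - 61 \left(\left(-103\right) \frac{1}{20}\right) = \left(24 - \frac{2 i}{9}\right) - - \frac{6283}{20} = \left(24 - \frac{2 i}{9}\right) + \frac{6283}{20} = \frac{6763}{20} - \frac{2 i}{9}$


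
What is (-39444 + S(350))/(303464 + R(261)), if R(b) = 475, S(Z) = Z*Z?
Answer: 83056/303939 ≈ 0.27327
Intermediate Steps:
S(Z) = Z²
(-39444 + S(350))/(303464 + R(261)) = (-39444 + 350²)/(303464 + 475) = (-39444 + 122500)/303939 = 83056*(1/303939) = 83056/303939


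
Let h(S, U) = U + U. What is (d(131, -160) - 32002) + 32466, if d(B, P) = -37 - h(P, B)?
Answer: 165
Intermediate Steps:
h(S, U) = 2*U
d(B, P) = -37 - 2*B
(d(131, -160) - 32002) + 32466 = ((-37 - 2*131) - 32002) + 32466 = ((-37 - 262) - 32002) + 32466 = (-299 - 32002) + 32466 = -32301 + 32466 = 165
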